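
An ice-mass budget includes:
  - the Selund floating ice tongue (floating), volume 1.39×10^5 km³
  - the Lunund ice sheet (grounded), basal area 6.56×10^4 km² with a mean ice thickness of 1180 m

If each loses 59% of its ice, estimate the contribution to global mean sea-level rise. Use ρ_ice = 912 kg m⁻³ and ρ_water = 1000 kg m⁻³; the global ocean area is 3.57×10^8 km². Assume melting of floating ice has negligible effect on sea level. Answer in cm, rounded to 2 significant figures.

The Selund floating ice tongue is floating and already displaces its own weight of water, so its melt adds essentially nothing to sea level.
Lunund: ice volume = 6.56×10^4 km² × 1180 m = 7.741×10^4 km³; 0.59 × 7.741×10^4 × (912/1000) = 4.165×10^4 km³ of water.
Total added water ≈ 4.165×10^13 m³ over 3.57×10^14 m² → Δh = 0.117 m = 12 cm.

≈ 12 cm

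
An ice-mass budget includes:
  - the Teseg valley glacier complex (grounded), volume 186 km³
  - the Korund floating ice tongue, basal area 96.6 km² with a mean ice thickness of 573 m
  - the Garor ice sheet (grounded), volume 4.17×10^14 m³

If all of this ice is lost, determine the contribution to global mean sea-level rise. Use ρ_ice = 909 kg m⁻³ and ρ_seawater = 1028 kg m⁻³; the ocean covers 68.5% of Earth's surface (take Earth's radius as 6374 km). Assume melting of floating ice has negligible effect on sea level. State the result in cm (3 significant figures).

≈ 105 cm

Teseg: 186 km³ × (909/1028) = 164.5 km³ of water.
The Korund floating ice tongue is floating and already displaces its own weight of water, so its melt adds essentially nothing to sea level.
Garor: 4.17×10^14 m³ × (909/1028) = 3.687×10^14 m³ of water.
Total added water ≈ 3.689×10^14 m³ over 3.50×10^14 m² → Δh = 1.05 m = 105 cm.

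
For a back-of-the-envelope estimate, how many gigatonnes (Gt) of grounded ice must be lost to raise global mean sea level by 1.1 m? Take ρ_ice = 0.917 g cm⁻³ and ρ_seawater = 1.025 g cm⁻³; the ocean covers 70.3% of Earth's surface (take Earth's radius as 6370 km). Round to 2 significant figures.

Required water volume = Δh × A = 1.1 m × 3.58×10^14 m² = 3.943×10^14 m³.
ρ_w = 1.025 g cm⁻³ = 1025 kg m⁻³, so the mass of water = 3.943×10^14 m³ × 1025 kg m⁻³ = 4.042×10^17 kg = 4.0×10^5 Gt (and the same mass of ice, by conservation).

≈ 4.0×10^5 Gt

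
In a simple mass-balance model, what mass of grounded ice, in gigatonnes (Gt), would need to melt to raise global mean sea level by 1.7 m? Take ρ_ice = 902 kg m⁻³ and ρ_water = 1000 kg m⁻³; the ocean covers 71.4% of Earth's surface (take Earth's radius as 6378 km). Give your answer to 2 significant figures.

≈ 6.2×10^5 Gt

Required water volume = Δh × A = 1.7 m × 3.65×10^14 m² = 6.205×10^14 m³.
ρ_w = 1000 kg m⁻³, so the mass of water = 6.205×10^14 m³ × 1000 kg m⁻³ = 6.205×10^17 kg = 6.2×10^5 Gt (and the same mass of ice, by conservation).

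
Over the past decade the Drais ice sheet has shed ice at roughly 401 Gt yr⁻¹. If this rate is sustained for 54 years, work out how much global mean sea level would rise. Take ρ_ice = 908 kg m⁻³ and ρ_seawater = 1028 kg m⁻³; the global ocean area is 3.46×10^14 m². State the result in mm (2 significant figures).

Total mass lost = 401 Gt/yr × 54 yr = 2.165×10^4 Gt = 2.165×10^16 kg.
ρ_w = 1028 kg m⁻³, so water volume = 2.165×10^16 / 1028 = 2.106×10^13 m³.
Δh = 2.106×10^13 / 3.46×10^14 = 0.0609 m = 61 mm.

≈ 61 mm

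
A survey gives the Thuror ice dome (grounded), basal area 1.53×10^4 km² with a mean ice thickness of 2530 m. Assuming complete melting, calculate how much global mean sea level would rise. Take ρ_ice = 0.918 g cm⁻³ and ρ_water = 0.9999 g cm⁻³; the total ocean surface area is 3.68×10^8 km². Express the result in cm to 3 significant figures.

≈ 9.66 cm

Thuror: ice volume = 1.53×10^4 km² × 2530 m = 3.871×10^4 km³; 3.871×10^4 × (918/999.9) = 3.554×10^4 km³ of water.
Spread over 3.68×10^14 m² of ocean, Δh = 3.554×10^13 / 3.68×10^14 = 0.0966 m = 9.66 cm.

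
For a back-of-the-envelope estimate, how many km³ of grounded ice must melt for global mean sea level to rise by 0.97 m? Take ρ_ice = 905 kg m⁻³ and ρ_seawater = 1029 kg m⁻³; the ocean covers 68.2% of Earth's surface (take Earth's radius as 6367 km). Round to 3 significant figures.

≈ 3.83×10^5 km³

Required water volume = Δh × A = 0.97 m × 3.47×10^14 m² = 3.370×10^14 m³ = 3.370×10^5 km³.
Ice volume = water volume × ρ_w/ρ_ice = 3.370×10^5 × 1029/905 = 3.83×10^5 km³.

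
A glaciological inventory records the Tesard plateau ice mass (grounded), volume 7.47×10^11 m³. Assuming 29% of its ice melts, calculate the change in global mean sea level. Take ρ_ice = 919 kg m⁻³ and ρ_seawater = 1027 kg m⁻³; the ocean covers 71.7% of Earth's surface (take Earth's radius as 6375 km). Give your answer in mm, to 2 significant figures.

Tesard: 0.29 × 7.47×10^11 m³ × (919/1027) = 1.938×10^11 m³ of water.
Spread over 3.66×10^14 m² of ocean, Δh = 1.938×10^11 / 3.66×10^14 = 5.29×10^-4 m = 0.53 mm.

≈ 0.53 mm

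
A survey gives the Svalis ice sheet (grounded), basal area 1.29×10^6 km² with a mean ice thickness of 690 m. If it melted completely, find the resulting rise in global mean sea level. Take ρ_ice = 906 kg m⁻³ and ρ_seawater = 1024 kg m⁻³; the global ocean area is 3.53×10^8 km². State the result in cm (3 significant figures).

≈ 223 cm

Svalis: ice volume = 1.29×10^6 km² × 690 m = 8.901×10^5 km³; 8.901×10^5 × (906/1024) = 7.875×10^5 km³ of water.
Spread over 3.53×10^14 m² of ocean, Δh = 7.875×10^14 / 3.53×10^14 = 2.23 m = 223 cm.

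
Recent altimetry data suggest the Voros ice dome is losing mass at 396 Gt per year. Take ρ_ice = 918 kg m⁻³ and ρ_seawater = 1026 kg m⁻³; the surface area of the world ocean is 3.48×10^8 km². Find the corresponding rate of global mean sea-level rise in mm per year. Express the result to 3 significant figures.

≈ 1.11 mm/yr

ρ_w = 1026 kg m⁻³. Annual water volume added = 396 Gt / ρ_w = 3.960×10^14 kg / 1026 kg m⁻³ = 3.860×10^11 m³.
Δh per year = 3.860×10^11 / 3.48×10^14 = 1.11×10^-3 m = 1.11 mm.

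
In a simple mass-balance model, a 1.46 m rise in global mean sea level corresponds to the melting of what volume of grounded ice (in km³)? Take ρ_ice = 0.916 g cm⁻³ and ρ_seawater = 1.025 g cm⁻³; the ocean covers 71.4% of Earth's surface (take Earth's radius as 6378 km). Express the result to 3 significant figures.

≈ 5.96×10^5 km³

Required water volume = Δh × A = 1.46 m × 3.65×10^14 m² = 5.329×10^14 m³ = 5.329×10^5 km³.
Ice volume = water volume × ρ_w/ρ_ice = 5.329×10^5 × 1025/916 = 5.96×10^5 km³.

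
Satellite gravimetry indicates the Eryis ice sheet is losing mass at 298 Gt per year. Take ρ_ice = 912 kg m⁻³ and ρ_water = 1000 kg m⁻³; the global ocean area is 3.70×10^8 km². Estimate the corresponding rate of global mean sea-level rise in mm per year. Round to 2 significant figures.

≈ 0.81 mm/yr

ρ_w = 1000 kg m⁻³. Annual water volume added = 298 Gt / ρ_w = 2.980×10^14 kg / 1000 kg m⁻³ = 2.980×10^11 m³.
Δh per year = 2.980×10^11 / 3.70×10^14 = 8.05×10^-4 m = 0.81 mm.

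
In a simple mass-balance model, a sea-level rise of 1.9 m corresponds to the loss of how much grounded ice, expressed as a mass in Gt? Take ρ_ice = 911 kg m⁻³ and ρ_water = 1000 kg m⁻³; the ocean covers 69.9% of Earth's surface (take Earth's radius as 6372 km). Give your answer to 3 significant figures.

Required water volume = Δh × A = 1.9 m × 3.57×10^14 m² = 6.776×10^14 m³.
ρ_w = 1000 kg m⁻³, so the mass of water = 6.776×10^14 m³ × 1000 kg m⁻³ = 6.776×10^17 kg = 6.78×10^5 Gt (and the same mass of ice, by conservation).

≈ 6.78×10^5 Gt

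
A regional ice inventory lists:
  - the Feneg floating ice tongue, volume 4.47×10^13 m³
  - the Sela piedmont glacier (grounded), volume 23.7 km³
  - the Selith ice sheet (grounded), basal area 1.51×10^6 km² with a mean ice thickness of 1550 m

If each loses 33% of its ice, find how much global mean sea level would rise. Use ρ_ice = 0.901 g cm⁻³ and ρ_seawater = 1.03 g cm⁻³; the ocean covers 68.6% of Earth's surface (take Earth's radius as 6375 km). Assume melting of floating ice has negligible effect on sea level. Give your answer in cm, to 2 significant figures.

≈ 190 cm

The Feneg floating ice tongue is floating and already displaces its own weight of water, so its melt adds essentially nothing to sea level.
Sela: 0.33 × 23.7 km³ × (901/1030) = 6.841 km³ of water.
Selith: ice volume = 1.51×10^6 km² × 1550 m = 2.340×10^6 km³; 0.33 × 2.340×10^6 × (901/1030) = 6.756×10^5 km³ of water.
Total added water ≈ 6.756×10^14 m³ over 3.50×10^14 m² → Δh = 1.93 m = 190 cm.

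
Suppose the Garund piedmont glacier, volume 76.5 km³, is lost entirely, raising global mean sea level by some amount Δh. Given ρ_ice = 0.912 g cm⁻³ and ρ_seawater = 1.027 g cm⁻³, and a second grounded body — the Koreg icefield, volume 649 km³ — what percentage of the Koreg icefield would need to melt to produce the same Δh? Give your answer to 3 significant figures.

≈ 11.8 %

Equal sea-level rise means equal mass of meltwater, i.e. equal mass of ice lost.
Ice mass of Garund: 6.977×10^13 kg; ice mass of Koreg: 5.919×10^14 kg.
Fraction required = 6.977×10^13 / 5.919×10^14 = 0.118 → 11.8 %.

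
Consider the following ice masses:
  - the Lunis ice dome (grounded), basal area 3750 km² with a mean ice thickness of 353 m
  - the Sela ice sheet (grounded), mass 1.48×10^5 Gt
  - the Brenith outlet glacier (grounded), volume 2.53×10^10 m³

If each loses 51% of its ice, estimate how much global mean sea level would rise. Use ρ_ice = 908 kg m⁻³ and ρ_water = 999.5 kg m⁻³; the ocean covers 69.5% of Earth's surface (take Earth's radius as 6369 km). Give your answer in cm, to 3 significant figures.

Lunis: ice volume = 3750 km² × 353 m = 1324 km³; 0.51 × 1324 × (908/999.5) = 613.3 km³ of water.
Sela: 0.51 × 1.48×10^5 Gt = 7.548×10^16 kg; dividing by ρ_w = 999.5 kg m⁻³ gives 7.552×10^13 m³ of water.
Brenith: 0.51 × 2.53×10^10 m³ × (908/999.5) = 1.172×10^10 m³ of water.
Total added water ≈ 7.614×10^13 m³ over 3.54×10^14 m² → Δh = 0.215 m = 21.5 cm.

≈ 21.5 cm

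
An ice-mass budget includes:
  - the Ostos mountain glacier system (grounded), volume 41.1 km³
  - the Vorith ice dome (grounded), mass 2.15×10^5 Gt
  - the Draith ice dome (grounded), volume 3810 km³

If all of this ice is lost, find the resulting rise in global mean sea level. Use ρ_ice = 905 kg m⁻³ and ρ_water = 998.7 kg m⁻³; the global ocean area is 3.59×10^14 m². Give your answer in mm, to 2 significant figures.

≈ 610 mm

Ostos: 41.1 km³ × (905/998.7) = 37.24 km³ of water.
Vorith: 2.15×10^5 Gt = 2.150×10^17 kg; dividing by ρ_w = 998.7 kg m⁻³ gives 2.153×10^14 m³ of water.
Draith: 3810 km³ × (905/998.7) = 3453 km³ of water.
Total added water ≈ 2.188×10^14 m³ over 3.59×10^14 m² → Δh = 0.609 m = 610 mm.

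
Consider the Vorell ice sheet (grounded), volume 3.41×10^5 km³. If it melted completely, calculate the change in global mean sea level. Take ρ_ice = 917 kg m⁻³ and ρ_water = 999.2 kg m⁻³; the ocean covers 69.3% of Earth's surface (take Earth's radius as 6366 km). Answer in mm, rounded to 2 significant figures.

Vorell: 3.41×10^5 km³ × (917/999.2) = 3.129×10^5 km³ of water.
Spread over 3.53×10^14 m² of ocean, Δh = 3.129×10^14 / 3.53×10^14 = 0.887 m = 890 mm.

≈ 890 mm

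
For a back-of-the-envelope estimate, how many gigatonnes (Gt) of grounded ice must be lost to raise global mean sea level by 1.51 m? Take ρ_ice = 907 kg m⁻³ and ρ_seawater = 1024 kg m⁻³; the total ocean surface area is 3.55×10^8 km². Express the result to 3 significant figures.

≈ 5.49×10^5 Gt

Required water volume = Δh × A = 1.51 m × 3.55×10^14 m² = 5.360×10^14 m³.
ρ_w = 1024 kg m⁻³, so the mass of water = 5.360×10^14 m³ × 1024 kg m⁻³ = 5.489×10^17 kg = 5.49×10^5 Gt (and the same mass of ice, by conservation).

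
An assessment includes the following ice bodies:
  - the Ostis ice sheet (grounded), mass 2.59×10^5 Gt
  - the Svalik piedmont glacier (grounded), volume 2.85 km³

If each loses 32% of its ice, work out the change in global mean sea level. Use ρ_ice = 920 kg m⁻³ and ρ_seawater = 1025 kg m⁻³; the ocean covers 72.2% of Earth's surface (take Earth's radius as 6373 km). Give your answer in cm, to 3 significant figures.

Ostis: 0.32 × 2.59×10^5 Gt = 8.288×10^16 kg; dividing by ρ_w = 1025 kg m⁻³ gives 8.086×10^13 m³ of water.
Svalik: 0.32 × 2.85 km³ × (920/1025) = 0.8186 km³ of water.
Total added water ≈ 8.086×10^13 m³ over 3.68×10^14 m² → Δh = 0.219 m = 21.9 cm.

≈ 21.9 cm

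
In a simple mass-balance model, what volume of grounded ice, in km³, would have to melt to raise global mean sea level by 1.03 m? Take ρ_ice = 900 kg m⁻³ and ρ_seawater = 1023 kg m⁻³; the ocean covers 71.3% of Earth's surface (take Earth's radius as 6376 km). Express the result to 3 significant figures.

≈ 4.26×10^5 km³

Required water volume = Δh × A = 1.03 m × 3.64×10^14 m² = 3.752×10^14 m³ = 3.752×10^5 km³.
Ice volume = water volume × ρ_w/ρ_ice = 3.752×10^5 × 1023/900 = 4.26×10^5 km³.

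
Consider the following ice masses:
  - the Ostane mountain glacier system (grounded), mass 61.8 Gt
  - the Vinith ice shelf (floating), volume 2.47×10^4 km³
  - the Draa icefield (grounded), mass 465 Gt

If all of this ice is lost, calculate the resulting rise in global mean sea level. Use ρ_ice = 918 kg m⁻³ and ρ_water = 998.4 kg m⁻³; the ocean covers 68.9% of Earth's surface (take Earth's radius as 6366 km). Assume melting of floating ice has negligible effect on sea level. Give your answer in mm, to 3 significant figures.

≈ 1.50 mm

Ostane: 61.8 Gt = 6.180×10^13 kg; dividing by ρ_w = 998.4 kg m⁻³ gives 6.190×10^10 m³ of water.
The Vinith ice shelf is floating and already displaces its own weight of water, so its melt adds essentially nothing to sea level.
Draa: 465 Gt = 4.650×10^14 kg; dividing by ρ_w = 998.4 kg m⁻³ gives 4.657×10^11 m³ of water.
Total added water ≈ 5.276×10^11 m³ over 3.51×10^14 m² → Δh = 1.50×10^-3 m = 1.50 mm.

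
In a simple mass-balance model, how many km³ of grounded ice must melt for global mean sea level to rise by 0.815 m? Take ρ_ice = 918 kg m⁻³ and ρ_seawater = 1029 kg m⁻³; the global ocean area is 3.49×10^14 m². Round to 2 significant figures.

Required water volume = Δh × A = 0.815 m × 3.49×10^14 m² = 2.844×10^14 m³ = 2.844×10^5 km³.
Ice volume = water volume × ρ_w/ρ_ice = 2.844×10^5 × 1029/918 = 3.2×10^5 km³.

≈ 3.2×10^5 km³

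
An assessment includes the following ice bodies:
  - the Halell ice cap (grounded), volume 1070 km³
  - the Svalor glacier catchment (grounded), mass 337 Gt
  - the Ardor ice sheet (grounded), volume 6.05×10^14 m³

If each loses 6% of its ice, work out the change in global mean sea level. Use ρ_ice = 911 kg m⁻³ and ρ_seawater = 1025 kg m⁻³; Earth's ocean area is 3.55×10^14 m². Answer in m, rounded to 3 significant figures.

≈ 0.0911 m

Halell: 0.06 × 1070 km³ × (911/1025) = 57.06 km³ of water.
Svalor: 0.06 × 337 Gt = 2.022×10^13 kg; dividing by ρ_w = 1025 kg m⁻³ gives 1.973×10^10 m³ of water.
Ardor: 0.06 × 6.05×10^14 m³ × (911/1025) = 3.226×10^13 m³ of water.
Total added water ≈ 3.234×10^13 m³ over 3.55×10^14 m² → Δh = 0.0911 m.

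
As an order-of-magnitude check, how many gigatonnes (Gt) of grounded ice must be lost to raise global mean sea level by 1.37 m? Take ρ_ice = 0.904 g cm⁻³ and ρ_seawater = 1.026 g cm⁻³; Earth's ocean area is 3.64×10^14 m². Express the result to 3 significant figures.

≈ 5.12×10^5 Gt

Required water volume = Δh × A = 1.37 m × 3.64×10^14 m² = 4.987×10^14 m³.
ρ_w = 1.026 g cm⁻³ = 1026 kg m⁻³, so the mass of water = 4.987×10^14 m³ × 1026 kg m⁻³ = 5.116×10^17 kg = 5.12×10^5 Gt (and the same mass of ice, by conservation).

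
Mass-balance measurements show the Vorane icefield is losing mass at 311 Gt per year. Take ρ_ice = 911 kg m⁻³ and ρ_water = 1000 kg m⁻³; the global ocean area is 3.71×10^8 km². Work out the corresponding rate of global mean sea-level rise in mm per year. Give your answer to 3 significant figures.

≈ 0.838 mm/yr

ρ_w = 1000 kg m⁻³. Annual water volume added = 311 Gt / ρ_w = 3.110×10^14 kg / 1000 kg m⁻³ = 3.110×10^11 m³.
Δh per year = 3.110×10^11 / 3.71×10^14 = 8.38×10^-4 m = 0.838 mm.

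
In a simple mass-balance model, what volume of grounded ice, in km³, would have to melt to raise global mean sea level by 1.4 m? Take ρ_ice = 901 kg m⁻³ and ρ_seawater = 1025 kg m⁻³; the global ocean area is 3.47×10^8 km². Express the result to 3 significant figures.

Required water volume = Δh × A = 1.4 m × 3.47×10^14 m² = 4.858×10^14 m³ = 4.858×10^5 km³.
Ice volume = water volume × ρ_w/ρ_ice = 4.858×10^5 × 1025/901 = 5.53×10^5 km³.

≈ 5.53×10^5 km³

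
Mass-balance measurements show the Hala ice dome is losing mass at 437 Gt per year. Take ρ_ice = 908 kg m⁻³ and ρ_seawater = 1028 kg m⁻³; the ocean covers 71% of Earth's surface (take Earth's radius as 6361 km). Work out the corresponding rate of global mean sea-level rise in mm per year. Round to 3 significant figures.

ρ_w = 1028 kg m⁻³. Annual water volume added = 437 Gt / ρ_w = 4.370×10^14 kg / 1028 kg m⁻³ = 4.251×10^11 m³.
Δh per year = 4.251×10^11 / 3.61×10^14 = 1.18×10^-3 m = 1.18 mm.

≈ 1.18 mm/yr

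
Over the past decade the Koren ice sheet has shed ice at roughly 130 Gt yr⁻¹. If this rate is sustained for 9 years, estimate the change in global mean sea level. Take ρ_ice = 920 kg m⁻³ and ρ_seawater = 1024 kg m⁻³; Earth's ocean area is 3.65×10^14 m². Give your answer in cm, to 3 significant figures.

≈ 0.313 cm

Total mass lost = 130 Gt/yr × 9 yr = 1170 Gt = 1.170×10^15 kg.
ρ_w = 1024 kg m⁻³, so water volume = 1.170×10^15 / 1024 = 1.143×10^12 m³.
Δh = 1.143×10^12 / 3.65×10^14 = 3.13×10^-3 m = 0.313 cm.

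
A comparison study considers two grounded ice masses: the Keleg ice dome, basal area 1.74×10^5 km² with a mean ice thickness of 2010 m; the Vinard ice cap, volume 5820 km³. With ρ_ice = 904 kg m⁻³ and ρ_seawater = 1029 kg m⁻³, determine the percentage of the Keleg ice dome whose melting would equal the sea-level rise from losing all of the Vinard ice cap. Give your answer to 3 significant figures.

≈ 1.66 %

Equal sea-level rise means equal mass of meltwater, i.e. equal mass of ice lost.
Ice mass of Vinard: 5.261×10^15 kg; ice mass of Keleg: 3.162×10^17 kg.
Fraction required = 5.261×10^15 / 3.162×10^17 = 0.0166 → 1.66 %.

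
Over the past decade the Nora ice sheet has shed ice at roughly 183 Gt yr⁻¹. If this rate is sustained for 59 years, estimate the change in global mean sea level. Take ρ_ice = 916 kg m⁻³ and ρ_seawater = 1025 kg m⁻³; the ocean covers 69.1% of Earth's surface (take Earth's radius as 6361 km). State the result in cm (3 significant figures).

Total mass lost = 183 Gt/yr × 59 yr = 1.080×10^4 Gt = 1.080×10^16 kg.
ρ_w = 1025 kg m⁻³, so water volume = 1.080×10^16 / 1025 = 1.053×10^13 m³.
Δh = 1.053×10^13 / 3.51×10^14 = 0.0300 m = 3.00 cm.

≈ 3.00 cm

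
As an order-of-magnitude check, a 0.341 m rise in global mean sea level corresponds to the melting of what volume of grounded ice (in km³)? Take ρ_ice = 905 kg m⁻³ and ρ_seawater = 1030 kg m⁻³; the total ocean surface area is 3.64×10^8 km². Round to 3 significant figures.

Required water volume = Δh × A = 0.341 m × 3.64×10^14 m² = 1.241×10^14 m³ = 1.241×10^5 km³.
Ice volume = water volume × ρ_w/ρ_ice = 1.241×10^5 × 1030/905 = 1.41×10^5 km³.

≈ 1.41×10^5 km³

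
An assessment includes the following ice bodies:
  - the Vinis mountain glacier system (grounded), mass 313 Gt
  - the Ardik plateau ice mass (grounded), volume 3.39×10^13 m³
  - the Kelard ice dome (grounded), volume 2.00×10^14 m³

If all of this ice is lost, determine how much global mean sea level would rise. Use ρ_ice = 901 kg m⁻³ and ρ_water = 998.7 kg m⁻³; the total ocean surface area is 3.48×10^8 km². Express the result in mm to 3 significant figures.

≈ 607 mm

Vinis: 313 Gt = 3.130×10^14 kg; dividing by ρ_w = 998.7 kg m⁻³ gives 3.134×10^11 m³ of water.
Ardik: 3.39×10^13 m³ × (901/998.7) = 3.058×10^13 m³ of water.
Kelard: 2.00×10^14 m³ × (901/998.7) = 1.804×10^14 m³ of water.
Total added water ≈ 2.113×10^14 m³ over 3.48×10^14 m² → Δh = 0.607 m = 607 mm.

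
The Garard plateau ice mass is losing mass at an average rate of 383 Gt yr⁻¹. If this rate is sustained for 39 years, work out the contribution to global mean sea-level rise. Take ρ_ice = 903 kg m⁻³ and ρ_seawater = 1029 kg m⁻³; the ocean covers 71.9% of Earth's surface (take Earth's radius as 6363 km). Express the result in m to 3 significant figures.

Total mass lost = 383 Gt/yr × 39 yr = 1.494×10^4 Gt = 1.494×10^16 kg.
ρ_w = 1029 kg m⁻³, so water volume = 1.494×10^16 / 1029 = 1.452×10^13 m³.
Δh = 1.452×10^13 / 3.66×10^14 = 0.0397 m.

≈ 0.0397 m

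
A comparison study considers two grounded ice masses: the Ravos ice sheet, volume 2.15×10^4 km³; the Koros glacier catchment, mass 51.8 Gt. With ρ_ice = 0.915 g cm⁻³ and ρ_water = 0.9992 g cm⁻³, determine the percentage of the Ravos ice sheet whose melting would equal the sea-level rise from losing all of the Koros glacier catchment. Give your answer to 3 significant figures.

Equal sea-level rise means equal mass of meltwater, i.e. equal mass of ice lost.
Ice mass of Koros: 5.180×10^13 kg; ice mass of Ravos: 1.967×10^16 kg.
Fraction required = 5.180×10^13 / 1.967×10^16 = 2.63×10^-3 → 0.263 %.

≈ 0.263 %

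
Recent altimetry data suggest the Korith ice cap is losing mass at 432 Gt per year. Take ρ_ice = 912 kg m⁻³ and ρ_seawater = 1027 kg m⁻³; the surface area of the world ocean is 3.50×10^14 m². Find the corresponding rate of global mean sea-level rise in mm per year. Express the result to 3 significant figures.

ρ_w = 1027 kg m⁻³. Annual water volume added = 432 Gt / ρ_w = 4.320×10^14 kg / 1027 kg m⁻³ = 4.206×10^11 m³.
Δh per year = 4.206×10^11 / 3.50×10^14 = 1.20×10^-3 m = 1.20 mm.

≈ 1.20 mm/yr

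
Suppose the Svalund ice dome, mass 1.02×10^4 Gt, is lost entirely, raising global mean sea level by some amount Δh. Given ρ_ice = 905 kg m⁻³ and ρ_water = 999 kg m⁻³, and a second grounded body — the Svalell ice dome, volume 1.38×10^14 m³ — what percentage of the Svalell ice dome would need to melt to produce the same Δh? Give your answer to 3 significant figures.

≈ 8.17 %

Equal sea-level rise means equal mass of meltwater, i.e. equal mass of ice lost.
Ice mass of Svalund: 1.020×10^16 kg; ice mass of Svalell: 1.249×10^17 kg.
Fraction required = 1.020×10^16 / 1.249×10^17 = 0.0817 → 8.17 %.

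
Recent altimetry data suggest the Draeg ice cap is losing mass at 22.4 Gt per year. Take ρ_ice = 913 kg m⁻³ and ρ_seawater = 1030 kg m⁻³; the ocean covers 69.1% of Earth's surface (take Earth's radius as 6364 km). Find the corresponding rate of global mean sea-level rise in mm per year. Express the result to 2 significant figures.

ρ_w = 1030 kg m⁻³. Annual water volume added = 22.4 Gt / ρ_w = 2.240×10^13 kg / 1030 kg m⁻³ = 2.175×10^10 m³.
Δh per year = 2.175×10^10 / 3.52×10^14 = 6.18×10^-5 m = 0.062 mm.

≈ 0.062 mm/yr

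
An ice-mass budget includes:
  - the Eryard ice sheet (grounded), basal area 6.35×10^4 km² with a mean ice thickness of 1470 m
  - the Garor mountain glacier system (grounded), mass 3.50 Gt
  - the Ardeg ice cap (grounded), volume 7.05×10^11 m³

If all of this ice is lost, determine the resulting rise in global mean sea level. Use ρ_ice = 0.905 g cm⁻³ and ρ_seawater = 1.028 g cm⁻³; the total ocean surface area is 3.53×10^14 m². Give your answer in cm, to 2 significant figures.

≈ 23 cm

Eryard: ice volume = 6.35×10^4 km² × 1470 m = 9.334×10^4 km³; 9.334×10^4 × (905/1028) = 8.218×10^4 km³ of water.
Garor: 3.50 Gt = 3.500×10^12 kg; dividing by ρ_w = 1.028 g cm⁻³ = 1028 kg m⁻³ gives 3.405×10^9 m³ of water.
Ardeg: 7.05×10^11 m³ × (905/1028) = 6.206×10^11 m³ of water.
Total added water ≈ 8.280×10^13 m³ over 3.53×10^14 m² → Δh = 0.235 m = 23 cm.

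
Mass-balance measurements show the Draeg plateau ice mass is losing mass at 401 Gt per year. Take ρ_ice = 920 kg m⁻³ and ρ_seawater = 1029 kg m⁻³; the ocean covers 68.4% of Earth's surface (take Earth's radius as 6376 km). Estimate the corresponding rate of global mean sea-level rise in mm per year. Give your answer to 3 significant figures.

≈ 1.12 mm/yr

ρ_w = 1029 kg m⁻³. Annual water volume added = 401 Gt / ρ_w = 4.010×10^14 kg / 1029 kg m⁻³ = 3.897×10^11 m³.
Δh per year = 3.897×10^11 / 3.49×10^14 = 1.12×10^-3 m = 1.12 mm.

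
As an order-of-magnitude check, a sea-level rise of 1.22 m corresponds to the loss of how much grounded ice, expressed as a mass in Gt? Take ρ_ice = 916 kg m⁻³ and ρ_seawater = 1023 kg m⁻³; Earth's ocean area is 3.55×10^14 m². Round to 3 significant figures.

Required water volume = Δh × A = 1.22 m × 3.55×10^14 m² = 4.331×10^14 m³.
ρ_w = 1023 kg m⁻³, so the mass of water = 4.331×10^14 m³ × 1023 kg m⁻³ = 4.431×10^17 kg = 4.43×10^5 Gt (and the same mass of ice, by conservation).

≈ 4.43×10^5 Gt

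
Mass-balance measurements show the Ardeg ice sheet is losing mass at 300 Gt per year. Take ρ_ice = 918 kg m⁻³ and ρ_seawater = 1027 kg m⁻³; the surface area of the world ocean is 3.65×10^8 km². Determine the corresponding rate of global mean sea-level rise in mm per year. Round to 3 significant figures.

≈ 0.800 mm/yr

ρ_w = 1027 kg m⁻³. Annual water volume added = 300 Gt / ρ_w = 3.000×10^14 kg / 1027 kg m⁻³ = 2.921×10^11 m³.
Δh per year = 2.921×10^11 / 3.65×10^14 = 8.00×10^-4 m = 0.800 mm.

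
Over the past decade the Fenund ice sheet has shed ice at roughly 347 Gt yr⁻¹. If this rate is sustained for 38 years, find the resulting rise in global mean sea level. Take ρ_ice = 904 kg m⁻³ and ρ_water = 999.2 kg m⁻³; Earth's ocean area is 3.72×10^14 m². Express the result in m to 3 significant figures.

Total mass lost = 347 Gt/yr × 38 yr = 1.319×10^4 Gt = 1.319×10^16 kg.
ρ_w = 999.2 kg m⁻³, so water volume = 1.319×10^16 / 999.2 = 1.320×10^13 m³.
Δh = 1.320×10^13 / 3.72×10^14 = 0.0355 m.

≈ 0.0355 m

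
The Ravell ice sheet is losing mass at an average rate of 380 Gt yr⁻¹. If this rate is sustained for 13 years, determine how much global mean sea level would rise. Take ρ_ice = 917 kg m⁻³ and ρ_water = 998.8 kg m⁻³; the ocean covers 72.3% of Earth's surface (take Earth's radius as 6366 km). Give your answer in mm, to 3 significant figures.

Total mass lost = 380 Gt/yr × 13 yr = 4940 Gt = 4.940×10^15 kg.
ρ_w = 998.8 kg m⁻³, so water volume = 4.940×10^15 / 998.8 = 4.946×10^12 m³.
Δh = 4.946×10^12 / 3.68×10^14 = 0.0134 m = 13.4 mm.

≈ 13.4 mm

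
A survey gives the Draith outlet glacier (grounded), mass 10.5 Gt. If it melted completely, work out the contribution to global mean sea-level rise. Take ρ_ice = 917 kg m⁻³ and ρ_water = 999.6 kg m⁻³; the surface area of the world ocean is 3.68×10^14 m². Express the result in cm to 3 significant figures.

≈ 2.85×10^-3 cm

Draith: 10.5 Gt = 1.050×10^13 kg; dividing by ρ_w = 999.6 kg m⁻³ gives 1.050×10^10 m³ of water.
Spread over 3.68×10^14 m² of ocean, Δh = 1.050×10^10 / 3.68×10^14 = 2.85×10^-5 m = 2.85×10^-3 cm.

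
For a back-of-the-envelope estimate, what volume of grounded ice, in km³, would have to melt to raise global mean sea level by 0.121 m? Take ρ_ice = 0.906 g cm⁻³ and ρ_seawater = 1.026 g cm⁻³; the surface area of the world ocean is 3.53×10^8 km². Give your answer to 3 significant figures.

≈ 4.84×10^4 km³

Required water volume = Δh × A = 0.121 m × 3.53×10^14 m² = 4.271×10^13 m³ = 4.271×10^4 km³.
Ice volume = water volume × ρ_w/ρ_ice = 4.271×10^4 × 1026/906 = 4.84×10^4 km³.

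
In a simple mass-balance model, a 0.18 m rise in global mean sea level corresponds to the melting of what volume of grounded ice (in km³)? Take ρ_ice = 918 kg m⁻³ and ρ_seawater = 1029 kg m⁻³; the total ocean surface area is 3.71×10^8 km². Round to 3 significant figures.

≈ 7.49×10^4 km³

Required water volume = Δh × A = 0.18 m × 3.71×10^14 m² = 6.678×10^13 m³ = 6.678×10^4 km³.
Ice volume = water volume × ρ_w/ρ_ice = 6.678×10^4 × 1029/918 = 7.49×10^4 km³.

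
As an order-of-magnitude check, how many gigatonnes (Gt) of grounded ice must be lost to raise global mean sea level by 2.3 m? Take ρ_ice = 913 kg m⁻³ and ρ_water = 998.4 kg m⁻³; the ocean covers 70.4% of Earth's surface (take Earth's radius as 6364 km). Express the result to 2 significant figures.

≈ 8.2×10^5 Gt

Required water volume = Δh × A = 2.3 m × 3.58×10^14 m² = 8.241×10^14 m³.
ρ_w = 998.4 kg m⁻³, so the mass of water = 8.241×10^14 m³ × 998.4 kg m⁻³ = 8.228×10^17 kg = 8.2×10^5 Gt (and the same mass of ice, by conservation).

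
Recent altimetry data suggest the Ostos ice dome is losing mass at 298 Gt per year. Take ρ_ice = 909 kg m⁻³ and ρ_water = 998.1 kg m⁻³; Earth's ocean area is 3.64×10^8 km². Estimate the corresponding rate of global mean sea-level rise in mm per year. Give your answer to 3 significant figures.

ρ_w = 998.1 kg m⁻³. Annual water volume added = 298 Gt / ρ_w = 2.980×10^14 kg / 998.1 kg m⁻³ = 2.986×10^11 m³.
Δh per year = 2.986×10^11 / 3.64×10^14 = 8.20×10^-4 m = 0.820 mm.

≈ 0.820 mm/yr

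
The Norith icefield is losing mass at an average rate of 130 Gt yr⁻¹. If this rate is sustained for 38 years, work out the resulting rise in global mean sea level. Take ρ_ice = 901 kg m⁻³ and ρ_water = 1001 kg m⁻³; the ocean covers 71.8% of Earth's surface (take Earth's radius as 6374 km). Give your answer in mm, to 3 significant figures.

≈ 13.5 mm

Total mass lost = 130 Gt/yr × 38 yr = 4940 Gt = 4.940×10^15 kg.
ρ_w = 1001 kg m⁻³, so water volume = 4.940×10^15 / 1001 = 4.935×10^12 m³.
Δh = 4.935×10^12 / 3.67×10^14 = 0.0135 m = 13.5 mm.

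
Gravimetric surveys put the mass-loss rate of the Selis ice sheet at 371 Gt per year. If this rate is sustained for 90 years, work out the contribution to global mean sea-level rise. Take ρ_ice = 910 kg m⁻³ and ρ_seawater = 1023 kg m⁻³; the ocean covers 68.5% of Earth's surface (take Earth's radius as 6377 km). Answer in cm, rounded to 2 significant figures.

≈ 9.3 cm

Total mass lost = 371 Gt/yr × 90 yr = 3.339×10^4 Gt = 3.339×10^16 kg.
ρ_w = 1023 kg m⁻³, so water volume = 3.339×10^16 / 1023 = 3.264×10^13 m³.
Δh = 3.264×10^13 / 3.50×10^14 = 0.0932 m = 9.3 cm.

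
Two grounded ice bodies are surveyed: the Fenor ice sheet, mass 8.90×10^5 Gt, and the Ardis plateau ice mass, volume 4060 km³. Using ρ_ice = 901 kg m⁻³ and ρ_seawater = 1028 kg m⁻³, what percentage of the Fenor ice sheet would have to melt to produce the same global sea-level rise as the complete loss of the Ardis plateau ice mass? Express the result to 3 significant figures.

≈ 0.411 %

Equal sea-level rise means equal mass of meltwater, i.e. equal mass of ice lost.
Ice mass of Ardis: 3.658×10^15 kg; ice mass of Fenor: 8.900×10^17 kg.
Fraction required = 3.658×10^15 / 8.900×10^17 = 4.11×10^-3 → 0.411 %.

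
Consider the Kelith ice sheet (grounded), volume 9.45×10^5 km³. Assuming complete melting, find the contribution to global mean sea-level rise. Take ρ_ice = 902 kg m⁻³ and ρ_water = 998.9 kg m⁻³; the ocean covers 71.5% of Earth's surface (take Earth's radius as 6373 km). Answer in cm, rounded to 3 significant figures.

≈ 234 cm

Kelith: 9.45×10^5 km³ × (902/998.9) = 8.533×10^5 km³ of water.
Spread over 3.65×10^14 m² of ocean, Δh = 8.533×10^14 / 3.65×10^14 = 2.34 m = 234 cm.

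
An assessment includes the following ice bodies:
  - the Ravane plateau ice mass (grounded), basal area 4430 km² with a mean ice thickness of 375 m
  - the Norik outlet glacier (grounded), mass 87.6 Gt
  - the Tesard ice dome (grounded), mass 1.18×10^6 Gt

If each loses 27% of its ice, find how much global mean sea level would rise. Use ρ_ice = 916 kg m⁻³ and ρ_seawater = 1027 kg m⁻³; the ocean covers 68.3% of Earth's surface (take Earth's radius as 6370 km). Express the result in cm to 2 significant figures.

Ravane: ice volume = 4430 km² × 375 m = 1661 km³; 0.27 × 1661 × (916/1027) = 400.1 km³ of water.
Norik: 0.27 × 87.6 Gt = 2.365×10^13 kg; dividing by ρ_w = 1027 kg m⁻³ gives 2.303×10^10 m³ of water.
Tesard: 0.27 × 1.18×10^6 Gt = 3.186×10^17 kg; dividing by ρ_w = 1027 kg m⁻³ gives 3.102×10^14 m³ of water.
Total added water ≈ 3.106×10^14 m³ over 3.48×10^14 m² → Δh = 0.892 m = 89 cm.

≈ 89 cm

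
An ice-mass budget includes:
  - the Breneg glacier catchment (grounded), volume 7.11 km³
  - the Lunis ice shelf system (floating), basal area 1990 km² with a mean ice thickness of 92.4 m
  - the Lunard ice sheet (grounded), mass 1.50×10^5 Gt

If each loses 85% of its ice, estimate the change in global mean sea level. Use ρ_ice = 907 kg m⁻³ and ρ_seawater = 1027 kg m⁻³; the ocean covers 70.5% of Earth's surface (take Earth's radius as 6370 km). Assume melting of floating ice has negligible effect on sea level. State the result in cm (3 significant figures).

≈ 34.5 cm

Breneg: 0.85 × 7.11 km³ × (907/1027) = 5.337 km³ of water.
The Lunis ice shelf system is floating and already displaces its own weight of water, so its melt adds essentially nothing to sea level.
Lunard: 0.85 × 1.50×10^5 Gt = 1.275×10^17 kg; dividing by ρ_w = 1027 kg m⁻³ gives 1.241×10^14 m³ of water.
Total added water ≈ 1.242×10^14 m³ over 3.59×10^14 m² → Δh = 0.345 m = 34.5 cm.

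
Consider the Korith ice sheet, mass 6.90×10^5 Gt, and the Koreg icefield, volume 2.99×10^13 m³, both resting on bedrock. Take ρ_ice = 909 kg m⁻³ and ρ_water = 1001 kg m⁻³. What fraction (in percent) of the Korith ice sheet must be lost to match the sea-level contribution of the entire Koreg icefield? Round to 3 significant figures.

≈ 3.94 %

Equal sea-level rise means equal mass of meltwater, i.e. equal mass of ice lost.
Ice mass of Koreg: 2.718×10^16 kg; ice mass of Korith: 6.900×10^17 kg.
Fraction required = 2.718×10^16 / 6.900×10^17 = 0.0394 → 3.94 %.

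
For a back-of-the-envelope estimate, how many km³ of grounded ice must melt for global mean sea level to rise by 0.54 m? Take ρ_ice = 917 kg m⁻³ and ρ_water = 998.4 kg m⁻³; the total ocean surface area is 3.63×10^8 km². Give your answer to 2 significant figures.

≈ 2.1×10^5 km³

Required water volume = Δh × A = 0.54 m × 3.63×10^14 m² = 1.960×10^14 m³ = 1.960×10^5 km³.
Ice volume = water volume × ρ_w/ρ_ice = 1.960×10^5 × 998.4/917 = 2.1×10^5 km³.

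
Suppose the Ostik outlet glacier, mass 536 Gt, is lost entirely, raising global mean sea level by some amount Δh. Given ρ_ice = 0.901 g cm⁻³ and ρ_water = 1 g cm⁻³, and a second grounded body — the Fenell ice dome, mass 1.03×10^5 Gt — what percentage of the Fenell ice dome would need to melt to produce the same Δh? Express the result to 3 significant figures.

Equal sea-level rise means equal mass of meltwater, i.e. equal mass of ice lost.
Ice mass of Ostik: 5.360×10^14 kg; ice mass of Fenell: 1.030×10^17 kg.
Fraction required = 5.360×10^14 / 1.030×10^17 = 5.20×10^-3 → 0.520 %.

≈ 0.520 %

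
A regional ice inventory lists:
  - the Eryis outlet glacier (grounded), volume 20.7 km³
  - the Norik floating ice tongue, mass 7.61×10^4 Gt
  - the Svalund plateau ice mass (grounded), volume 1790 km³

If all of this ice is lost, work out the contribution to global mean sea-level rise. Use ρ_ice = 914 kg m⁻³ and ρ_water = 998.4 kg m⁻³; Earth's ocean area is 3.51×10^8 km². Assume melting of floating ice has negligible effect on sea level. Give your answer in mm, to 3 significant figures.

Eryis: 20.7 km³ × (914/998.4) = 18.95 km³ of water.
The Norik floating ice tongue is floating and already displaces its own weight of water, so its melt adds essentially nothing to sea level.
Svalund: 1790 km³ × (914/998.4) = 1639 km³ of water.
Total added water ≈ 1.658×10^12 m³ over 3.51×10^14 m² → Δh = 4.72×10^-3 m = 4.72 mm.

≈ 4.72 mm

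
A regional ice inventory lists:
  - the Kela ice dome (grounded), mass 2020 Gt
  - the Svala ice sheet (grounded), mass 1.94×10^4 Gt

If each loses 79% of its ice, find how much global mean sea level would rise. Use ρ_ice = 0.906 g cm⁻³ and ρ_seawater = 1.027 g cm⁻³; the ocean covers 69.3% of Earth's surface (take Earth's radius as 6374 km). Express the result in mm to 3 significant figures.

≈ 46.6 mm

Kela: 0.79 × 2020 Gt = 1.596×10^15 kg; dividing by ρ_w = 1.027 g cm⁻³ = 1027 kg m⁻³ gives 1.554×10^12 m³ of water.
Svala: 0.79 × 1.94×10^4 Gt = 1.533×10^16 kg; dividing by ρ_w = 1027 kg m⁻³ gives 1.492×10^13 m³ of water.
Total added water ≈ 1.648×10^13 m³ over 3.54×10^14 m² → Δh = 0.0466 m = 46.6 mm.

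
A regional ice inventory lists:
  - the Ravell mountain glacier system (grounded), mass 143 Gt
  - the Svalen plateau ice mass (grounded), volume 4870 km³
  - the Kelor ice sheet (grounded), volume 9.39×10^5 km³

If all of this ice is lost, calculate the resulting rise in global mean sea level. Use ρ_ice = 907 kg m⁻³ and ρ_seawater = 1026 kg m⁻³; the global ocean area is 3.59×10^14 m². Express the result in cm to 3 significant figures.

≈ 232 cm

Ravell: 143 Gt = 1.430×10^14 kg; dividing by ρ_w = 1026 kg m⁻³ gives 1.394×10^11 m³ of water.
Svalen: 4870 km³ × (907/1026) = 4305 km³ of water.
Kelor: 9.39×10^5 km³ × (907/1026) = 8.301×10^5 km³ of water.
Total added water ≈ 8.345×10^14 m³ over 3.59×10^14 m² → Δh = 2.32 m = 232 cm.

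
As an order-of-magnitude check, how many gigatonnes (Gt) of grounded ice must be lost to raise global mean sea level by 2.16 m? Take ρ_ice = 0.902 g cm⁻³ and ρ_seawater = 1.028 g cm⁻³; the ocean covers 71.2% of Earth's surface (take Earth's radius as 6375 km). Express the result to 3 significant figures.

Required water volume = Δh × A = 2.16 m × 3.64×10^14 m² = 7.854×10^14 m³.
ρ_w = 1.028 g cm⁻³ = 1028 kg m⁻³, so the mass of water = 7.854×10^14 m³ × 1028 kg m⁻³ = 8.074×10^17 kg = 8.07×10^5 Gt (and the same mass of ice, by conservation).

≈ 8.07×10^5 Gt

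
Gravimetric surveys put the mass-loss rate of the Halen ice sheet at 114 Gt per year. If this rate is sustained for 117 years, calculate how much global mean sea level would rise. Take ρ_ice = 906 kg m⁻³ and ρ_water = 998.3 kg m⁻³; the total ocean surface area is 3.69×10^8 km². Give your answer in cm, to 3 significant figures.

≈ 3.62 cm

Total mass lost = 114 Gt/yr × 117 yr = 1.334×10^4 Gt = 1.334×10^16 kg.
ρ_w = 998.3 kg m⁻³, so water volume = 1.334×10^16 / 998.3 = 1.336×10^13 m³.
Δh = 1.336×10^13 / 3.69×10^14 = 0.0362 m = 3.62 cm.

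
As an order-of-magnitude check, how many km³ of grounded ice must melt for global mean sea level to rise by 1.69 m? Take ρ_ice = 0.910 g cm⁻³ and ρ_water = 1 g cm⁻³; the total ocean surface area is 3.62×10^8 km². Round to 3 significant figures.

≈ 6.72×10^5 km³

Required water volume = Δh × A = 1.69 m × 3.62×10^14 m² = 6.118×10^14 m³ = 6.118×10^5 km³.
Ice volume = water volume × ρ_w/ρ_ice = 6.118×10^5 × 1000/910 = 6.72×10^5 km³.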